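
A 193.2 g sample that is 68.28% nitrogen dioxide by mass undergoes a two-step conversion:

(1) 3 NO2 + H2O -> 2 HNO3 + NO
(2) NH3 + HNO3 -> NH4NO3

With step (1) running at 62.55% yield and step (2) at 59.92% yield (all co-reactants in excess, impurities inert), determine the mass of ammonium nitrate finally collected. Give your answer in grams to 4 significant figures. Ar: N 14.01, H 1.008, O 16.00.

57.35 g

Pure NO2 = 193.2 × 0.6828 = 131.92 g.
M(NO2) = 14.01 + 2(16.00) = 46.01 g/mol.
M(NH4NO3) = 2(14.01) + 4(1.008) + 3(16.00) = 80.052 g/mol.
n(NO2) = 131.92 / 46.01 = 2.8671 mol.
Step 1 (NO2:HNO3 = 3:2): theoretical n(HNO3) = 1.9114 mol; at 62.55% yield, n(HNO3) = 1.1956 mol.
Step 2 (HNO3:NH4NO3 = 1:1): theoretical n(NH4NO3) = 1.1956 mol, so theoretical mass = 1.1956 × 80.052 = 95.710 g.
At 59.92% yield, actual mass of NH4NO3 = 95.710 × 0.5992 = 57.349 g.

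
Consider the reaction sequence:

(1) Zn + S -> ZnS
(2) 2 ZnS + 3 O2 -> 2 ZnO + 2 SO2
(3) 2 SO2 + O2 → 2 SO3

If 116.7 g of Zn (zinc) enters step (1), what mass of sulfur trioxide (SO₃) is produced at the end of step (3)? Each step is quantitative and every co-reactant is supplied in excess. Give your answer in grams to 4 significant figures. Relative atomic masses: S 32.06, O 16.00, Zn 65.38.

M(Zn) = 65.38 g/mol.
M(SO3) = 32.06 + 3(16.00) = 80.06 g/mol.
n(Zn) = 116.7 / 65.38 = 1.7849 mol.
Reaction (1): Zn→ZnS ratio 1:1 ⇒ n(ZnS) = 1.7849 mol.
Reaction (2): ZnS→SO2 ratio 2:2 ⇒ n(SO2) = 1.7849 mol.
Reaction (3): SO2→SO3 ratio 2:2 ⇒ n(SO3) = 1.7849 mol.
Mass of SO3 = 1.7849 × 80.06 = 142.90 g.

142.9 g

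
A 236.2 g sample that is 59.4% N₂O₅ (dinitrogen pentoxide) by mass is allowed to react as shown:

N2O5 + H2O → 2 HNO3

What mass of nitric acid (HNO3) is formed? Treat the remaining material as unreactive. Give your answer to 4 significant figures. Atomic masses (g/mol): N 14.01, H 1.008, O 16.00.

163.7 g

Mass of pure N2O5 = 236.2 g × 0.594 = 140.30 g.
M(N2O5) = 2(14.01) + 5(16.00) = 108.02 g/mol.
M(HNO3) = 1.008 + 14.01 + 3(16.00) = 63.018 g/mol.
n(N2O5) = 140.30 g / 108.02 g/mol = 1.2989 mol.
From the equation the N2O5:HNO3 mole ratio is 1:2, so n(HNO3) = 1.2989 × 2/1 = 2.5977 mol.
Mass of HNO3 = 2.5977 mol × 63.018 g/mol = 163.70 g.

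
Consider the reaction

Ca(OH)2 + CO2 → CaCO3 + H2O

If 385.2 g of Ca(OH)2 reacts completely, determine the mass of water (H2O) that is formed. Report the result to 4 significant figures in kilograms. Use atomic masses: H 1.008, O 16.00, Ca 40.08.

M(Ca(OH)2) = 40.08 + 2(16.00) + 2(1.008) = 74.096 g/mol.
M(H2O) = 2(1.008) + 16.00 = 18.016 g/mol.
n(Ca(OH)2) = 385.20 g / 74.096 g/mol = 5.1987 mol.
From the equation the Ca(OH)2:H2O mole ratio is 1:1, so n(H2O) = 5.1987 × 1/1 = 5.1987 mol.
Mass of H2O = 5.1987 mol × 18.016 g/mol = 93.659 g.
Converting to kg: 93.659 g = 0.09366 kg.

0.09366 kg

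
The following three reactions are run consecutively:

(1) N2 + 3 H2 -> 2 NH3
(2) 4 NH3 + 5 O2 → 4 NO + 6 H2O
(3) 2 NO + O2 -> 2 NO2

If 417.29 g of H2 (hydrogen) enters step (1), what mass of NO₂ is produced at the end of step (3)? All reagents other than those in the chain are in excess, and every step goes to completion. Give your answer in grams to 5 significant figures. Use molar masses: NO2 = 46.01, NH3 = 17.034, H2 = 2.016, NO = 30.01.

n(H2) = 417.29 / 2.016 = 206.989 mol.
Reaction (1): H2→NH3 ratio 3:2 ⇒ n(NH3) = 137.993 mol.
Reaction (2): NH3→NO ratio 4:4 ⇒ n(NO) = 137.993 mol.
Reaction (3): NO→NO2 ratio 2:2 ⇒ n(NO2) = 137.993 mol.
Mass of NO2 = 137.993 × 46.01 = 6349.05 g.

6349.0 g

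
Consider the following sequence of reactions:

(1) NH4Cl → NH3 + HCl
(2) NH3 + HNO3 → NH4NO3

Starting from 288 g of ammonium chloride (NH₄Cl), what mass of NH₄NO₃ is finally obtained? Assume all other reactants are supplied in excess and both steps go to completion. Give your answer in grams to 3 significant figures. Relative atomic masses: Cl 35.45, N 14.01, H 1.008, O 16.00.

431 g

M(NH4Cl) = 14.01 + 4(1.008) + 35.45 = 53.492 g/mol.
M(NH4NO3) = 2(14.01) + 4(1.008) + 3(16.00) = 80.052 g/mol.
n(NH4Cl) = 288.0 / 53.492 = 5.384 mol.
Step 1 gives a 1:1 ratio of NH4Cl to NH3, so n(NH3) = 5.384 mol.
In step 2 the NH3:NH4NO3 ratio is 1:1, so n(NH4NO3) = 5.384 mol.
Mass of NH4NO3 = 5.384 × 80.052 = 431.0 g.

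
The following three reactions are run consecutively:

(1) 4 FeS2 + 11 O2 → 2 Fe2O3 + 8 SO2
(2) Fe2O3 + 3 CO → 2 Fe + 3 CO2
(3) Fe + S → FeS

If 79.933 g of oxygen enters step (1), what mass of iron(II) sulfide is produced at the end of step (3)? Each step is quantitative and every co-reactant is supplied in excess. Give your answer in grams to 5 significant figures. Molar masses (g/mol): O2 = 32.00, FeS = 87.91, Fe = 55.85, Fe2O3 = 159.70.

79.851 g

n(O2) = 79.933 / 32.00 = 2.49791 mol.
Reaction (1): O2→Fe2O3 ratio 11:2 ⇒ n(Fe2O3) = 0.454165 mol.
Reaction (2): Fe2O3→Fe ratio 1:2 ⇒ n(Fe) = 0.908330 mol.
Reaction (3): Fe→FeS ratio 1:1 ⇒ n(FeS) = 0.908330 mol.
Mass of FeS = 0.908330 × 87.91 = 79.8513 g.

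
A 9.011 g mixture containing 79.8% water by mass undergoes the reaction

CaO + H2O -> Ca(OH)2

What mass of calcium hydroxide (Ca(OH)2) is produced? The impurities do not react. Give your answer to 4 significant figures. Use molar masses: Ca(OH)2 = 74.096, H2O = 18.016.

Mass of pure H2O = 9.011 g × 0.798 = 7.1908 g.
n(H2O) = 7.1908 g / 18.016 g/mol = 0.39913 mol.
From the equation the H2O:Ca(OH)2 mole ratio is 1:1, so n(Ca(OH)2) = 0.39913 × 1/1 = 0.39913 mol.
Mass of Ca(OH)2 = 0.39913 mol × 74.096 g/mol = 29.574 g.

29.57 g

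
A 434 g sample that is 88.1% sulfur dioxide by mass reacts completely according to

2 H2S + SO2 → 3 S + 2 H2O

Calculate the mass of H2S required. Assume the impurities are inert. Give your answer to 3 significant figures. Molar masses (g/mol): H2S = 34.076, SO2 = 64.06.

407 g

Mass of pure SO2 = 434 g × 0.881 = 382.4 g.
n(SO2) = 382.4 g / 64.06 g/mol = 5.969 mol.
From the equation the SO2:H2S mole ratio is 1:2, so n(H2S) = 5.969 × 2/1 = 11.94 mol.
Mass of H2S = 11.94 mol × 34.076 g/mol = 406.8 g.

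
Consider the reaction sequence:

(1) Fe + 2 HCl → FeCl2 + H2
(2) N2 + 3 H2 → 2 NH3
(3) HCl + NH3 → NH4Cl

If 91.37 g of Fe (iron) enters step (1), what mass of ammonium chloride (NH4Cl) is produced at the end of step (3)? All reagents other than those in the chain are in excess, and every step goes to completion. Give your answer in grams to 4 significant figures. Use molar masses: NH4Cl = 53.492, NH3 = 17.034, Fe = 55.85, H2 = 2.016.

58.34 g

n(Fe) = 91.37 / 55.85 = 1.6360 mol.
Reaction (1): Fe→H2 ratio 1:1 ⇒ n(H2) = 1.6360 mol.
Reaction (2): H2→NH3 ratio 3:2 ⇒ n(NH3) = 1.0907 mol.
Reaction (3): NH3→NH4Cl ratio 1:1 ⇒ n(NH4Cl) = 1.0907 mol.
Mass of NH4Cl = 1.0907 × 53.492 = 58.342 g.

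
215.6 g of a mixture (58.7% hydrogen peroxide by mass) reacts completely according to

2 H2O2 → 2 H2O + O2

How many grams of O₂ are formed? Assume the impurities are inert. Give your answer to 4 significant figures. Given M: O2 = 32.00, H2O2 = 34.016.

59.53 g

Mass of pure H2O2 = 215.6 g × 0.587 = 126.56 g.
n(H2O2) = 126.56 g / 34.016 g/mol = 3.7205 mol.
From the equation the H2O2:O2 mole ratio is 2:1, so n(O2) = 3.7205 × 1/2 = 1.8603 mol.
Mass of O2 = 1.8603 mol × 32.00 g/mol = 59.528 g.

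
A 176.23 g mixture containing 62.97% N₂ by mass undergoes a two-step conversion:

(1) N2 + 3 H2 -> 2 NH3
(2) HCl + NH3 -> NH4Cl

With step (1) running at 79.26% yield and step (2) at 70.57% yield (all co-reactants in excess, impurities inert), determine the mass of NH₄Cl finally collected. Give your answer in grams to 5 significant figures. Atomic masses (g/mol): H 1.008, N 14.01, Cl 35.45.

236.99 g

Pure N2 = 176.23 × 0.6297 = 110.972 g.
M(N2) = 2(14.01) = 28.02 g/mol.
M(NH4Cl) = 14.01 + 4(1.008) + 35.45 = 53.492 g/mol.
n(N2) = 110.972 / 28.02 = 3.96046 mol.
Step 1 (N2:NH3 = 1:2): theoretical n(NH3) = 7.92092 mol; at 79.26% yield, n(NH3) = 6.27812 mol.
Step 2 (NH3:NH4Cl = 1:1): theoretical n(NH4Cl) = 6.27812 mol, so theoretical mass = 6.27812 × 53.492 = 335.829 g.
At 70.57% yield, actual mass of NH4Cl = 335.829 × 0.7057 = 236.995 g.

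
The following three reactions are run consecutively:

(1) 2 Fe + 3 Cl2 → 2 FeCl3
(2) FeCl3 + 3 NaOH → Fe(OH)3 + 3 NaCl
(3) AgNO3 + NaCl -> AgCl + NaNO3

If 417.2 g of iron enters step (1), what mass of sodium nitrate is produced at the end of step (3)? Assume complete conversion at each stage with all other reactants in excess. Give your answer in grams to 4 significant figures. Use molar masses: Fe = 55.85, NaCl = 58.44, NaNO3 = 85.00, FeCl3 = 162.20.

1905 g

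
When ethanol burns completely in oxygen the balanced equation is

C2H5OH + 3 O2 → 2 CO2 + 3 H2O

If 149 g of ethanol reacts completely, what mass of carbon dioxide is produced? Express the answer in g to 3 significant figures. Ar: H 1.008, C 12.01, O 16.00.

285 g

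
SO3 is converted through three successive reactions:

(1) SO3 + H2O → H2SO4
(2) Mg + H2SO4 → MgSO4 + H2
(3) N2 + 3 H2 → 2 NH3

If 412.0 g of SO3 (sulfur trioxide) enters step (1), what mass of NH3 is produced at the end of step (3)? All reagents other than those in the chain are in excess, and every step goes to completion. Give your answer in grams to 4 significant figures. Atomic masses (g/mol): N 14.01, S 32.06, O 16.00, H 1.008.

58.44 g

M(SO3) = 32.06 + 3(16.00) = 80.06 g/mol.
M(NH3) = 14.01 + 3(1.008) = 17.034 g/mol.
n(SO3) = 412.0 / 80.06 = 5.1461 mol.
Reaction (1): SO3→H2SO4 ratio 1:1 ⇒ n(H2SO4) = 5.1461 mol.
Reaction (2): H2SO4→H2 ratio 1:1 ⇒ n(H2) = 5.1461 mol.
Reaction (3): H2→NH3 ratio 3:2 ⇒ n(NH3) = 3.4308 mol.
Mass of NH3 = 3.4308 × 17.034 = 58.440 g.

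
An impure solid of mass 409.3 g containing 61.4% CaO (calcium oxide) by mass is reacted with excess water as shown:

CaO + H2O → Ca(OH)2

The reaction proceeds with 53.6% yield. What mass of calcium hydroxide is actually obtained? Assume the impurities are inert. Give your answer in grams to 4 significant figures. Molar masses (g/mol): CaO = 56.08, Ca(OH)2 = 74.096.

178.0 g

Pure CaO available = 409.3 g × 0.614 = 251.31 g.
n(CaO) = 251.31 g / 56.08 g/mol = 4.4813 mol.
From the equation the CaO:Ca(OH)2 mole ratio is 1:1, so n(Ca(OH)2) = 4.4813 × 1/1 = 4.4813 mol.
Mass of Ca(OH)2 = 4.4813 mol × 74.096 g/mol = 332.04 g.
Actual mass collected = 332.04 g × 0.536 = 177.98 g.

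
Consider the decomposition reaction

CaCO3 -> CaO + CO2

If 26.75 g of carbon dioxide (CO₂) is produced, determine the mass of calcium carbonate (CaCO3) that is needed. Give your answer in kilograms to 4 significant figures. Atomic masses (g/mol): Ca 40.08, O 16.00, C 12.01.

M(CO2) = 12.01 + 2(16.00) = 44.01 g/mol.
M(CaCO3) = 40.08 + 12.01 + 3(16.00) = 100.09 g/mol.
n(CO2) = 26.750 g / 44.01 g/mol = 0.60782 mol.
From the equation the CO2:CaCO3 mole ratio is 1:1, so n(CaCO3) = 0.60782 × 1/1 = 0.60782 mol.
Mass of CaCO3 = 0.60782 mol × 100.09 g/mol = 60.836 g.
Converting to kg: 60.836 g = 0.06084 kg.

0.06084 kg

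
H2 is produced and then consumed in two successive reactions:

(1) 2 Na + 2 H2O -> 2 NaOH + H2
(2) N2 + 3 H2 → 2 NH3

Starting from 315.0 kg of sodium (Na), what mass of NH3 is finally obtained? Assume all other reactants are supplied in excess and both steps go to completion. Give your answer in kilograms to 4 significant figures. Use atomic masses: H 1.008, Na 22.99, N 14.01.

77.80 kg

M(Na) = 22.99 g/mol.
M(NH3) = 14.01 + 3(1.008) = 17.034 g/mol.
315.0 kg = 315000 g.
n(Na) = 315000 / 22.99 = 13702 mol.
Step 1 gives a 2:1 ratio of Na to H2, so n(H2) = 6850.8 mol.
In step 2 the H2:NH3 ratio is 3:2, so n(NH3) = 4567.2 mol.
Mass of NH3 = 4567.2 × 17.034 = 77798 g = 77.80 kg.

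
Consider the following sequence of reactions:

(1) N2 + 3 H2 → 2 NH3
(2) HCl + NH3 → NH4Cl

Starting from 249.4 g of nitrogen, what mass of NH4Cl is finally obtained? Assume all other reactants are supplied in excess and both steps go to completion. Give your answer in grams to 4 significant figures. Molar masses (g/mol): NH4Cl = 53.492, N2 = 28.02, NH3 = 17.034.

n(N2) = 249.40 / 28.02 = 8.9008 mol.
Step 1 gives a 1:2 ratio of N2 to NH3, so n(NH3) = 17.802 mol.
In step 2 the NH3:NH4Cl ratio is 1:1, so n(NH4Cl) = 17.802 mol.
Mass of NH4Cl = 17.802 × 53.492 = 952.24 g.

952.2 g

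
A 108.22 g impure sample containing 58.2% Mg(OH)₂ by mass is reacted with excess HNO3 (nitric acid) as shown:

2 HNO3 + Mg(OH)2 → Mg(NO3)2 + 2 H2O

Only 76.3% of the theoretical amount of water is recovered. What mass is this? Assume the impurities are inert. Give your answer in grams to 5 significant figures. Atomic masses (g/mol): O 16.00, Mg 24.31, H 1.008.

Pure Mg(OH)2 available = 108.22 g × 0.582 = 62.9840 g.
M(Mg(OH)2) = 24.31 + 2(16.00) + 2(1.008) = 58.326 g/mol.
M(H2O) = 2(1.008) + 16.00 = 18.016 g/mol.
n(Mg(OH)2) = 62.9840 g / 58.326 g/mol = 1.07986 mol.
From the equation the Mg(OH)2:H2O mole ratio is 1:2, so n(H2O) = 1.07986 × 2/1 = 2.15972 mol.
Mass of H2O = 2.15972 mol × 18.016 g/mol = 38.9096 g.
Actual mass collected = 38.9096 g × 0.763 = 29.6880 g.

29.688 g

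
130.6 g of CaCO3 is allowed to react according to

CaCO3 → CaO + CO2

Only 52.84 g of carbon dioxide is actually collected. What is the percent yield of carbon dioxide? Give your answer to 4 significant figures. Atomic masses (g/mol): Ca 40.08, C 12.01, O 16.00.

92.02 %

M(CaCO3) = 40.08 + 12.01 + 3(16.00) = 100.09 g/mol.
M(CO2) = 12.01 + 2(16.00) = 44.01 g/mol.
n(CaCO3) = 130.60 g / 100.09 g/mol = 1.3048 mol.
From the equation the CaCO3:CO2 mole ratio is 1:1, so n(CO2) = 1.3048 × 1/1 = 1.3048 mol.
Mass of CO2 = 1.3048 mol × 44.01 g/mol = 57.425 g.
This is the theoretical yield. Percent yield = 52.84 g / 57.425 g × 100% = 92.015%.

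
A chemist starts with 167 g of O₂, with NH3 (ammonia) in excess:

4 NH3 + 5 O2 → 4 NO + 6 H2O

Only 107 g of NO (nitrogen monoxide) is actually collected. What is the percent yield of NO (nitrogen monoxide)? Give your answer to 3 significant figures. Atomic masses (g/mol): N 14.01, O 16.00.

85.4 %

M(O2) = 2(16.00) = 32.00 g/mol.
M(NO) = 14.01 + 16.00 = 30.01 g/mol.
n(O2) = 167.0 g / 32.00 g/mol = 5.219 mol.
From the equation the O2:NO mole ratio is 5:4, so n(NO) = 5.219 × 4/5 = 4.175 mol.
Mass of NO = 4.175 mol × 30.01 g/mol = 125.3 g.
This is the theoretical yield. Percent yield = 107 g / 125.3 g × 100% = 85.40%.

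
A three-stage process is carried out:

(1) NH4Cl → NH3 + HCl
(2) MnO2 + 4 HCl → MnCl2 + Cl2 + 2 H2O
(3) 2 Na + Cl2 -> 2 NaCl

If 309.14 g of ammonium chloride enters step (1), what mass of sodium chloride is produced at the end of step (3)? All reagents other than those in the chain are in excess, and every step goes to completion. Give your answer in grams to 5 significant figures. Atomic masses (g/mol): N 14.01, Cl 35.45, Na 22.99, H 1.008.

168.87 g

M(NH4Cl) = 14.01 + 4(1.008) + 35.45 = 53.492 g/mol.
M(NaCl) = 22.99 + 35.45 = 58.44 g/mol.
n(NH4Cl) = 309.14 / 53.492 = 5.77918 mol.
Reaction (1): NH4Cl→HCl ratio 1:1 ⇒ n(HCl) = 5.77918 mol.
Reaction (2): HCl→Cl2 ratio 4:1 ⇒ n(Cl2) = 1.44480 mol.
Reaction (3): Cl2→NaCl ratio 1:2 ⇒ n(NaCl) = 2.88959 mol.
Mass of NaCl = 2.88959 × 58.44 = 168.868 g.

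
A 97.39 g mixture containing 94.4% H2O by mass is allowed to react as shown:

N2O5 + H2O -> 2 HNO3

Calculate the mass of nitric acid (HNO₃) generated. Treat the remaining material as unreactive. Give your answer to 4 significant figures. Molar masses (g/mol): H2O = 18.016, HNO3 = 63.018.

Mass of pure H2O = 97.39 g × 0.944 = 91.936 g.
n(H2O) = 91.936 g / 18.016 g/mol = 5.1030 mol.
From the equation the H2O:HNO3 mole ratio is 1:2, so n(HNO3) = 5.1030 × 2/1 = 10.206 mol.
Mass of HNO3 = 10.206 mol × 63.018 g/mol = 643.17 g.

643.2 g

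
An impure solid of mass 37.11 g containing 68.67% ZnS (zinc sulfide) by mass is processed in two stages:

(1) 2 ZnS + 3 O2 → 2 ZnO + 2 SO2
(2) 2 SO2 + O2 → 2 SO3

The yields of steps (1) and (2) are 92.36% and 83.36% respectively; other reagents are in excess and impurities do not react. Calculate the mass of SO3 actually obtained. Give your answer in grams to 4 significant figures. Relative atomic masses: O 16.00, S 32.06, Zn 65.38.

16.12 g

Pure ZnS = 37.11 × 0.6867 = 25.483 g.
M(ZnS) = 65.38 + 32.06 = 97.44 g/mol.
M(SO3) = 32.06 + 3(16.00) = 80.06 g/mol.
n(ZnS) = 25.483 / 97.44 = 0.26153 mol.
Step 1 (ZnS:SO2 = 2:2): theoretical n(SO2) = 0.26153 mol; at 92.36% yield, n(SO2) = 0.24155 mol.
Step 2 (SO2:SO3 = 2:2): theoretical n(SO3) = 0.24155 mol, so theoretical mass = 0.24155 × 80.06 = 19.338 g.
At 83.36% yield, actual mass of SO3 = 19.338 × 0.8336 = 16.120 g.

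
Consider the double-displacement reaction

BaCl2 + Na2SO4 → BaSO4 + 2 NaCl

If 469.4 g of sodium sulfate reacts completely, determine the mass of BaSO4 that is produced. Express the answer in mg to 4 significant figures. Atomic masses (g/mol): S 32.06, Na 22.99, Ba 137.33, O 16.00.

M(Na2SO4) = 2(22.99) + 32.06 + 4(16.00) = 142.04 g/mol.
M(BaSO4) = 137.33 + 32.06 + 4(16.00) = 233.39 g/mol.
n(Na2SO4) = 469.40 g / 142.04 g/mol = 3.3047 mol.
From the equation the Na2SO4:BaSO4 mole ratio is 1:1, so n(BaSO4) = 3.3047 × 1/1 = 3.3047 mol.
Mass of BaSO4 = 3.3047 mol × 233.39 g/mol = 771.28 g.
Converting to mg: 771.28 g = 771300 mg.

771300 mg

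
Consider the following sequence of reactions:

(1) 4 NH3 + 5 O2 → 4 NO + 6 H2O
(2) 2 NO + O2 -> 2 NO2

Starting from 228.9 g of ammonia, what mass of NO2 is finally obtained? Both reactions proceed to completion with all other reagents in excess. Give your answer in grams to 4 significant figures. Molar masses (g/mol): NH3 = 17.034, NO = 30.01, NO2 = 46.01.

n(NH3) = 228.90 / 17.034 = 13.438 mol.
Step 1 gives a 4:4 ratio of NH3 to NO, so n(NO) = 13.438 mol.
In step 2 the NO:NO2 ratio is 2:2, so n(NO2) = 13.438 mol.
Mass of NO2 = 13.438 × 46.01 = 618.27 g.

618.3 g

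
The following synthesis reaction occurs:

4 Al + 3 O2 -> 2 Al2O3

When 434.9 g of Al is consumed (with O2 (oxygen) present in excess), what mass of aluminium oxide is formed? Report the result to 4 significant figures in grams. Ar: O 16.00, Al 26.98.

821.8 g

M(Al) = 26.98 g/mol.
M(Al2O3) = 2(26.98) + 3(16.00) = 101.96 g/mol.
n(Al) = 434.90 g / 26.98 g/mol = 16.119 mol.
From the equation the Al:Al2O3 mole ratio is 4:2, so n(Al2O3) = 16.119 × 2/4 = 8.0597 mol.
Mass of Al2O3 = 8.0597 mol × 101.96 g/mol = 821.76 g.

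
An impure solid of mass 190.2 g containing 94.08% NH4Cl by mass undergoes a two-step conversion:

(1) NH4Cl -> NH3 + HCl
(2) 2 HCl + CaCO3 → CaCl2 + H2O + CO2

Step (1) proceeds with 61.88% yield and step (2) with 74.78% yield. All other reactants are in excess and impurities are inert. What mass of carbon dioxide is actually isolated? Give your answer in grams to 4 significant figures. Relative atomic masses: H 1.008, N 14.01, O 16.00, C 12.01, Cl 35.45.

34.06 g

Pure NH4Cl = 190.2 × 0.9408 = 178.94 g.
M(NH4Cl) = 14.01 + 4(1.008) + 35.45 = 53.492 g/mol.
M(CO2) = 12.01 + 2(16.00) = 44.01 g/mol.
n(NH4Cl) = 178.94 / 53.492 = 3.3452 mol.
Step 1 (NH4Cl:HCl = 1:1): theoretical n(HCl) = 3.3452 mol; at 61.88% yield, n(HCl) = 2.0700 mol.
Step 2 (HCl:CO2 = 2:1): theoretical n(CO2) = 1.0350 mol, so theoretical mass = 1.0350 × 44.01 = 45.550 g.
At 74.78% yield, actual mass of CO2 = 45.550 × 0.7478 = 34.062 g.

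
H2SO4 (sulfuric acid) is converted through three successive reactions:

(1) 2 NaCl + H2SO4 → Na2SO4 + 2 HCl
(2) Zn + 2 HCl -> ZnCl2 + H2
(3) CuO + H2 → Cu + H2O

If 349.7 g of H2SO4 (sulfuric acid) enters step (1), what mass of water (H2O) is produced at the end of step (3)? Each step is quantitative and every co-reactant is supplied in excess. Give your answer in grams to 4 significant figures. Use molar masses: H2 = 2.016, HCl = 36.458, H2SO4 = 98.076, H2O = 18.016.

64.24 g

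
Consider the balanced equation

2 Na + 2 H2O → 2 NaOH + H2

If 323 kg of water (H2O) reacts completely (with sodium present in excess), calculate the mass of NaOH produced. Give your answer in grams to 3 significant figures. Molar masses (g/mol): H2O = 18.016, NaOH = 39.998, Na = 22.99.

Convert: 323 kg = 323000 g.
n(H2O) = 323000 g / 18.016 g/mol = 17930 mol.
From the equation the H2O:NaOH mole ratio is 2:2, so n(NaOH) = 17930 × 2/2 = 17930 mol.
Mass of NaOH = 17930 mol × 39.998 g/mol = 717100 g.

717000 g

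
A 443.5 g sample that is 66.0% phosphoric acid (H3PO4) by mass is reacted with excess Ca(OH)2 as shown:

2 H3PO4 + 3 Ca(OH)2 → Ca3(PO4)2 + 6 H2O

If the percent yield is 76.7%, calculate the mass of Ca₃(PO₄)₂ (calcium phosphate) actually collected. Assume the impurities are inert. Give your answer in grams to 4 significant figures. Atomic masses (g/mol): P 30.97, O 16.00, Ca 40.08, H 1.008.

355.3 g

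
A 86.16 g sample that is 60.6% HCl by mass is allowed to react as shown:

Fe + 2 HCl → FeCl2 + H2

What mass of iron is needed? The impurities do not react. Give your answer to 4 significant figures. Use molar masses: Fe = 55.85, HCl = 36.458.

Mass of pure HCl = 86.16 g × 0.606 = 52.213 g.
n(HCl) = 52.213 g / 36.458 g/mol = 1.4321 mol.
From the equation the HCl:Fe mole ratio is 2:1, so n(Fe) = 1.4321 × 1/2 = 0.71607 mol.
Mass of Fe = 0.71607 mol × 55.85 g/mol = 39.993 g.

39.99 g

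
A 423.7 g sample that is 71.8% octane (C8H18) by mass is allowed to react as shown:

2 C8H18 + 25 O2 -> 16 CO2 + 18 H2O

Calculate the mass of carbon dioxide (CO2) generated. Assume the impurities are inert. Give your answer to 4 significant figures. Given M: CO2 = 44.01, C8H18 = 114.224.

Mass of pure C8H18 = 423.7 g × 0.718 = 304.22 g.
n(C8H18) = 304.22 g / 114.224 g/mol = 2.6633 mol.
From the equation the C8H18:CO2 mole ratio is 2:16, so n(CO2) = 2.6633 × 16/2 = 21.307 mol.
Mass of CO2 = 21.307 mol × 44.01 g/mol = 937.71 g.

937.7 g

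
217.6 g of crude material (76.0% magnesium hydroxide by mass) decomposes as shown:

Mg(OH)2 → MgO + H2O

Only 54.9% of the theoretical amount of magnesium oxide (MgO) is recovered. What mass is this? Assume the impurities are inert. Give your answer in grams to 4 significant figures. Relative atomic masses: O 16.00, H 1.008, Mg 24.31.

62.75 g

Pure Mg(OH)2 available = 217.6 g × 0.760 = 165.38 g.
M(Mg(OH)2) = 24.31 + 2(16.00) + 2(1.008) = 58.326 g/mol.
M(MgO) = 24.31 + 16.00 = 40.31 g/mol.
n(Mg(OH)2) = 165.38 g / 58.326 g/mol = 2.8354 mol.
From the equation the Mg(OH)2:MgO mole ratio is 1:1, so n(MgO) = 2.8354 × 1/1 = 2.8354 mol.
Mass of MgO = 2.8354 mol × 40.31 g/mol = 114.29 g.
Actual mass collected = 114.29 g × 0.549 = 62.747 g.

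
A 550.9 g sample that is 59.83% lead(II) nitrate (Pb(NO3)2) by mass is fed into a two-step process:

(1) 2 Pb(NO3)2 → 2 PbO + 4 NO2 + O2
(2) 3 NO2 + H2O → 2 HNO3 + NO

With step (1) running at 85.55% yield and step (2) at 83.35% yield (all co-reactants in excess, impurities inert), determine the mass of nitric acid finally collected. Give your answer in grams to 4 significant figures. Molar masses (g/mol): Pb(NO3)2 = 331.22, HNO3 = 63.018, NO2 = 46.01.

Pure Pb(NO3)2 = 550.9 × 0.5983 = 329.60 g.
n(Pb(NO3)2) = 329.60 / 331.22 = 0.99512 mol.
Step 1 (Pb(NO3)2:NO2 = 2:4): theoretical n(NO2) = 1.9902 mol; at 85.55% yield, n(NO2) = 1.7026 mol.
Step 2 (NO2:HNO3 = 3:2): theoretical n(HNO3) = 1.1351 mol, so theoretical mass = 1.1351 × 63.018 = 71.532 g.
At 83.35% yield, actual mass of HNO3 = 71.532 × 0.8335 = 59.622 g.

59.62 g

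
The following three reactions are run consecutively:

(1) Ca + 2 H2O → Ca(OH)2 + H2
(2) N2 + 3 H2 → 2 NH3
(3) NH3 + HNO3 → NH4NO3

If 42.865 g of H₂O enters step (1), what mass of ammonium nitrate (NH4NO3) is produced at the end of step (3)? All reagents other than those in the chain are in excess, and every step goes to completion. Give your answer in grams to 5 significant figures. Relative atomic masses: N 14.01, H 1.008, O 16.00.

M(H2O) = 2(1.008) + 16.00 = 18.016 g/mol.
M(NH4NO3) = 2(14.01) + 4(1.008) + 3(16.00) = 80.052 g/mol.
n(H2O) = 42.865 / 18.016 = 2.37927 mol.
Reaction (1): H2O→H2 ratio 2:1 ⇒ n(H2) = 1.18964 mol.
Reaction (2): H2→NH3 ratio 3:2 ⇒ n(NH3) = 0.793091 mol.
Reaction (3): NH3→NH4NO3 ratio 1:1 ⇒ n(NH4NO3) = 0.793091 mol.
Mass of NH4NO3 = 0.793091 × 80.052 = 63.4885 g.

63.489 g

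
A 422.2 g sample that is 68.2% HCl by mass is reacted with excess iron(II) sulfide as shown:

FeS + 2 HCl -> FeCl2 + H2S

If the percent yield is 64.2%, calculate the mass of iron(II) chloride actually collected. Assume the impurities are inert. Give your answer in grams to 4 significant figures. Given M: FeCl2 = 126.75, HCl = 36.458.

321.3 g

Pure HCl available = 422.2 g × 0.682 = 287.94 g.
n(HCl) = 287.94 g / 36.458 g/mol = 7.8979 mol.
From the equation the HCl:FeCl2 mole ratio is 2:1, so n(FeCl2) = 7.8979 × 1/2 = 3.9489 mol.
Mass of FeCl2 = 3.9489 mol × 126.75 g/mol = 500.53 g.
Actual mass collected = 500.53 g × 0.642 = 321.34 g.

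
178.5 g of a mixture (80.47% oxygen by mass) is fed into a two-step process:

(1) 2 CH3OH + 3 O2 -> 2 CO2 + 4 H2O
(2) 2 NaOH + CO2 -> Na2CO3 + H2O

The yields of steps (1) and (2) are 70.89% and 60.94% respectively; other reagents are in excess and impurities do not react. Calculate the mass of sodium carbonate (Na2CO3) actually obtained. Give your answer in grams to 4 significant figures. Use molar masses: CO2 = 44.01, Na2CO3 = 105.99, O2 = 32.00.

137.0 g

Pure O2 = 178.5 × 0.8047 = 143.64 g.
n(O2) = 143.64 / 32.00 = 4.4887 mol.
Step 1 (O2:CO2 = 3:2): theoretical n(CO2) = 2.9925 mol; at 70.89% yield, n(CO2) = 2.1214 mol.
Step 2 (CO2:Na2CO3 = 1:1): theoretical n(Na2CO3) = 2.1214 mol, so theoretical mass = 2.1214 × 105.99 = 224.84 g.
At 60.94% yield, actual mass of Na2CO3 = 224.84 × 0.6094 = 137.02 g.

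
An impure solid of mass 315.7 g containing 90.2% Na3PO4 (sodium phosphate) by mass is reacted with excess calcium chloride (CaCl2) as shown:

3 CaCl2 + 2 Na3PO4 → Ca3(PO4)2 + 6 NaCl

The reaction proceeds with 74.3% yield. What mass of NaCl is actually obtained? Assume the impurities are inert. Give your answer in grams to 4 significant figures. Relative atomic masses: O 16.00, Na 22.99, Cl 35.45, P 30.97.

226.3 g

Pure Na3PO4 available = 315.7 g × 0.902 = 284.76 g.
M(Na3PO4) = 3(22.99) + 30.97 + 4(16.00) = 163.94 g/mol.
M(NaCl) = 22.99 + 35.45 = 58.44 g/mol.
n(Na3PO4) = 284.76 g / 163.94 g/mol = 1.7370 mol.
From the equation the Na3PO4:NaCl mole ratio is 2:6, so n(NaCl) = 1.7370 × 6/2 = 5.2110 mol.
Mass of NaCl = 5.2110 mol × 58.44 g/mol = 304.53 g.
Actual mass collected = 304.53 g × 0.743 = 226.26 g.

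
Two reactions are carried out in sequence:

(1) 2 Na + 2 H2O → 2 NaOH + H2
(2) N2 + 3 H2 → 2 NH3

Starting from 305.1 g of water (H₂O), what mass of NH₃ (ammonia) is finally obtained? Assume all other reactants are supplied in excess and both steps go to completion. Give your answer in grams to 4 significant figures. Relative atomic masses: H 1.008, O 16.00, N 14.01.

96.16 g

M(H2O) = 2(1.008) + 16.00 = 18.016 g/mol.
M(NH3) = 14.01 + 3(1.008) = 17.034 g/mol.
n(H2O) = 305.10 / 18.016 = 16.935 mol.
Step 1 gives a 2:1 ratio of H2O to H2, so n(H2) = 8.4675 mol.
In step 2 the H2:NH3 ratio is 3:2, so n(NH3) = 5.6450 mol.
Mass of NH3 = 5.6450 × 17.034 = 96.157 g.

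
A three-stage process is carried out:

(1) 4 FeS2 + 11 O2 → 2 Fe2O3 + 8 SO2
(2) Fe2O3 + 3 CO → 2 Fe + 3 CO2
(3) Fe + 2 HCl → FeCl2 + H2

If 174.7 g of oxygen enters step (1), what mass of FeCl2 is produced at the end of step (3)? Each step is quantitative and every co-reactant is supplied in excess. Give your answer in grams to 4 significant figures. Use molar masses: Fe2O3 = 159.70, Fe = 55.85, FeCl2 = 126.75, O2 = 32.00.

251.6 g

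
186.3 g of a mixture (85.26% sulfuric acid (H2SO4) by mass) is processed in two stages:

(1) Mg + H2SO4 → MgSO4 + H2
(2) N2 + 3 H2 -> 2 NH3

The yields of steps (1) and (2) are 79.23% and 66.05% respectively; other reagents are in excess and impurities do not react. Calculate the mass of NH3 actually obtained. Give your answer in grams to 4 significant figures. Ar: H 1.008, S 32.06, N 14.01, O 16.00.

9.625 g

Pure H2SO4 = 186.3 × 0.8526 = 158.84 g.
M(H2SO4) = 2(1.008) + 32.06 + 4(16.00) = 98.076 g/mol.
M(NH3) = 14.01 + 3(1.008) = 17.034 g/mol.
n(H2SO4) = 158.84 / 98.076 = 1.6196 mol.
Step 1 (H2SO4:H2 = 1:1): theoretical n(H2) = 1.6196 mol; at 79.23% yield, n(H2) = 1.2832 mol.
Step 2 (H2:NH3 = 3:2): theoretical n(NH3) = 0.85545 mol, so theoretical mass = 0.85545 × 17.034 = 14.572 g.
At 66.05% yield, actual mass of NH3 = 14.572 × 0.6605 = 9.6246 g.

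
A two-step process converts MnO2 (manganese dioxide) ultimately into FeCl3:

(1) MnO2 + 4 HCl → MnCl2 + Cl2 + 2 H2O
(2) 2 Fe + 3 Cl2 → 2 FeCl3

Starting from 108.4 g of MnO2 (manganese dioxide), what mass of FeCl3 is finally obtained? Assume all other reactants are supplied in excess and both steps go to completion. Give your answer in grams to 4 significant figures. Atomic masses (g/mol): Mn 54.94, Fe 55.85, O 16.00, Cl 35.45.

M(MnO2) = 54.94 + 2(16.00) = 86.94 g/mol.
M(FeCl3) = 55.85 + 3(35.45) = 162.20 g/mol.
n(MnO2) = 108.40 / 86.94 = 1.2468 mol.
Step 1 gives a 1:1 ratio of MnO2 to Cl2, so n(Cl2) = 1.2468 mol.
In step 2 the Cl2:FeCl3 ratio is 3:2, so n(FeCl3) = 0.83122 mol.
Mass of FeCl3 = 0.83122 × 162.20 = 134.82 g.

134.8 g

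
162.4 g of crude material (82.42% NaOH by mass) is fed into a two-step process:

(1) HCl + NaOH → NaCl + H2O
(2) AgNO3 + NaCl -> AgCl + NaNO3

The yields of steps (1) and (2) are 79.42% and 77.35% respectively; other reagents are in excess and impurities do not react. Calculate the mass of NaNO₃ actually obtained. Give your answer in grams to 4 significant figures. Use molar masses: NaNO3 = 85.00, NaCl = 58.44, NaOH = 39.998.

174.7 g

Pure NaOH = 162.4 × 0.8242 = 133.85 g.
n(NaOH) = 133.85 / 39.998 = 3.3464 mol.
Step 1 (NaOH:NaCl = 1:1): theoretical n(NaCl) = 3.3464 mol; at 79.42% yield, n(NaCl) = 2.6577 mol.
Step 2 (NaCl:NaNO3 = 1:1): theoretical n(NaNO3) = 2.6577 mol, so theoretical mass = 2.6577 × 85.00 = 225.91 g.
At 77.35% yield, actual mass of NaNO3 = 225.91 × 0.7735 = 174.74 g.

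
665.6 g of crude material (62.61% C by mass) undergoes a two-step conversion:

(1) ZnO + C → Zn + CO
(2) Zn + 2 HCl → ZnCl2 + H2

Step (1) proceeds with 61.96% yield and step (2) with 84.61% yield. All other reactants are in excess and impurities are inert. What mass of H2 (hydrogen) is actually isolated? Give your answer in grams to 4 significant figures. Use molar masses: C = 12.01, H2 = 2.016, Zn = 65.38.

36.67 g

Pure C = 665.6 × 0.6261 = 416.73 g.
n(C) = 416.73 / 12.01 = 34.699 mol.
Step 1 (C:Zn = 1:1): theoretical n(Zn) = 34.699 mol; at 61.96% yield, n(Zn) = 21.499 mol.
Step 2 (Zn:H2 = 1:1): theoretical n(H2) = 21.499 mol, so theoretical mass = 21.499 × 2.016 = 43.343 g.
At 84.61% yield, actual mass of H2 = 43.343 × 0.8461 = 36.672 g.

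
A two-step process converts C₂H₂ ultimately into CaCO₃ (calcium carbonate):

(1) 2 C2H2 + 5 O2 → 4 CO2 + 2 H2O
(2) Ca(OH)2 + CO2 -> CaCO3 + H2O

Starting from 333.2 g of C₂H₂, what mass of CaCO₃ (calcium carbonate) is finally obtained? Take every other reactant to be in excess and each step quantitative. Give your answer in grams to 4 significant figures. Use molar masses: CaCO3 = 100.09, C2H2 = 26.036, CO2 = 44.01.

n(C2H2) = 333.20 / 26.036 = 12.798 mol.
Step 1 gives a 2:4 ratio of C2H2 to CO2, so n(CO2) = 25.595 mol.
In step 2 the CO2:CaCO3 ratio is 1:1, so n(CaCO3) = 25.595 mol.
Mass of CaCO3 = 25.595 × 100.09 = 2561.8 g.

2562 g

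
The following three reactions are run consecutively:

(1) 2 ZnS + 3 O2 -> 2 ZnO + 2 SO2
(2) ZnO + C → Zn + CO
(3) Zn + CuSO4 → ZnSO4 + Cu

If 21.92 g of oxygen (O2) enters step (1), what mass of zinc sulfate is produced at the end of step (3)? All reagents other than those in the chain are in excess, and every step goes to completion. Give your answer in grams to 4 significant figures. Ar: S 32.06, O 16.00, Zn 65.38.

M(O2) = 2(16.00) = 32.00 g/mol.
M(ZnSO4) = 65.38 + 32.06 + 4(16.00) = 161.44 g/mol.
n(O2) = 21.92 / 32.00 = 0.68500 mol.
Reaction (1): O2→ZnO ratio 3:2 ⇒ n(ZnO) = 0.45667 mol.
Reaction (2): ZnO→Zn ratio 1:1 ⇒ n(Zn) = 0.45667 mol.
Reaction (3): Zn→ZnSO4 ratio 1:1 ⇒ n(ZnSO4) = 0.45667 mol.
Mass of ZnSO4 = 0.45667 × 161.44 = 73.724 g.

73.72 g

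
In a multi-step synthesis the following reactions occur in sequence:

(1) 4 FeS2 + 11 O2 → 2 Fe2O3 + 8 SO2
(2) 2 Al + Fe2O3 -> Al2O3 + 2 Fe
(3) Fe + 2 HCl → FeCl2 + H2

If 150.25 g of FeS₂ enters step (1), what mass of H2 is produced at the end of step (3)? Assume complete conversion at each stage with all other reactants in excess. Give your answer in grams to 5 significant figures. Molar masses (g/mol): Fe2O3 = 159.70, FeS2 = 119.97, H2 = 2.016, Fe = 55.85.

2.5248 g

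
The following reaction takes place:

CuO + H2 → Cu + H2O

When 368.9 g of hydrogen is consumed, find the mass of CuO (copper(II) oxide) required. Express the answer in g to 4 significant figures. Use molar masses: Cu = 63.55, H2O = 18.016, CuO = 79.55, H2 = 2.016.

14560 g

n(H2) = 368.90 g / 2.016 g/mol = 182.99 mol.
From the equation the H2:CuO mole ratio is 1:1, so n(CuO) = 182.99 × 1/1 = 182.99 mol.
Mass of CuO = 182.99 mol × 79.55 g/mol = 14557 g.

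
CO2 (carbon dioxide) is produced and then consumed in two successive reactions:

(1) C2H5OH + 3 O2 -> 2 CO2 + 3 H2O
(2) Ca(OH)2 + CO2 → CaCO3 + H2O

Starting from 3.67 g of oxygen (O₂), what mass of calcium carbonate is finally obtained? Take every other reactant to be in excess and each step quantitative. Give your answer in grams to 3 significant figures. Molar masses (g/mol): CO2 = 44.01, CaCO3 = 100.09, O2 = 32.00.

n(O2) = 3.670 / 32.00 = 0.1147 mol.
Step 1 gives a 3:2 ratio of O2 to CO2, so n(CO2) = 0.07646 mol.
In step 2 the CO2:CaCO3 ratio is 1:1, so n(CaCO3) = 0.07646 mol.
Mass of CaCO3 = 0.07646 × 100.09 = 7.653 g.

7.65 g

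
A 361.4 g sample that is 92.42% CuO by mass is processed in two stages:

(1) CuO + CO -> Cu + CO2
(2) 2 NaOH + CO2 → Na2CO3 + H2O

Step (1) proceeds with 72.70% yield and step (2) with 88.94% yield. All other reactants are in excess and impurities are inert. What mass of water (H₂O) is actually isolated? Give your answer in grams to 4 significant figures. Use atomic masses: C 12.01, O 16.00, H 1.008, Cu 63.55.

48.91 g

Pure CuO = 361.4 × 0.9242 = 334.01 g.
M(CuO) = 63.55 + 16.00 = 79.55 g/mol.
M(H2O) = 2(1.008) + 16.00 = 18.016 g/mol.
n(CuO) = 334.01 / 79.55 = 4.1987 mol.
Step 1 (CuO:CO2 = 1:1): theoretical n(CO2) = 4.1987 mol; at 72.70% yield, n(CO2) = 3.0524 mol.
Step 2 (CO2:H2O = 1:1): theoretical n(H2O) = 3.0524 mol, so theoretical mass = 3.0524 × 18.016 = 54.993 g.
At 88.94% yield, actual mass of H2O = 54.993 × 0.8894 = 48.911 g.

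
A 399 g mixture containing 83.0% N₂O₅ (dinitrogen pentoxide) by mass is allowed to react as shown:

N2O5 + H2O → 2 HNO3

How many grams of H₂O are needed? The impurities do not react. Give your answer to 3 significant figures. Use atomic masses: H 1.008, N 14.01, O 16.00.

55.2 g

Mass of pure N2O5 = 399 g × 0.830 = 331.2 g.
M(N2O5) = 2(14.01) + 5(16.00) = 108.02 g/mol.
M(H2O) = 2(1.008) + 16.00 = 18.016 g/mol.
n(N2O5) = 331.2 g / 108.02 g/mol = 3.066 mol.
From the equation the N2O5:H2O mole ratio is 1:1, so n(H2O) = 3.066 × 1/1 = 3.066 mol.
Mass of H2O = 3.066 mol × 18.016 g/mol = 55.23 g.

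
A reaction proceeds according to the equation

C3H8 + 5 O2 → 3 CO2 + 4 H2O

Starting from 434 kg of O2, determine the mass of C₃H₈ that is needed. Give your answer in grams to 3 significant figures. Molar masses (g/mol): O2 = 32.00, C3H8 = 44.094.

120000 g

Convert: 434 kg = 434000 g.
n(O2) = 434000 g / 32.00 g/mol = 13560 mol.
From the equation the O2:C3H8 mole ratio is 5:1, so n(C3H8) = 13560 × 1/5 = 2712 mol.
Mass of C3H8 = 2712 mol × 44.094 g/mol = 119600 g.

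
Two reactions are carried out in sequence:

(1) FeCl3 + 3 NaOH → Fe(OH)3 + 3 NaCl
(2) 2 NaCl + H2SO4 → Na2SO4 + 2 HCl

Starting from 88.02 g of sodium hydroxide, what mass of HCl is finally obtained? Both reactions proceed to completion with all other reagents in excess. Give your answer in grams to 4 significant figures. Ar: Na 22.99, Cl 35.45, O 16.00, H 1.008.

M(NaOH) = 22.99 + 16.00 + 1.008 = 39.998 g/mol.
M(HCl) = 1.008 + 35.45 = 36.458 g/mol.
n(NaOH) = 88.020 / 39.998 = 2.2006 mol.
Step 1 gives a 3:3 ratio of NaOH to NaCl, so n(NaCl) = 2.2006 mol.
In step 2 the NaCl:HCl ratio is 2:2, so n(HCl) = 2.2006 mol.
Mass of HCl = 2.2006 × 36.458 = 80.230 g.

80.23 g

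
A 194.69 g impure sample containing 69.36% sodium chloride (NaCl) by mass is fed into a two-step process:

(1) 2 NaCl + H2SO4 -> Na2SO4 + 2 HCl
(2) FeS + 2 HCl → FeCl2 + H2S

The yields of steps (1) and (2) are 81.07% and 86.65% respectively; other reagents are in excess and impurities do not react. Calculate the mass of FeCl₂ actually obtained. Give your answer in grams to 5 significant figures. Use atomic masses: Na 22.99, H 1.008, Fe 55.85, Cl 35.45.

102.87 g

Pure NaCl = 194.69 × 0.6936 = 135.037 g.
M(NaCl) = 22.99 + 35.45 = 58.44 g/mol.
M(FeCl2) = 55.85 + 2(35.45) = 126.75 g/mol.
n(NaCl) = 135.037 / 58.44 = 2.31069 mol.
Step 1 (NaCl:HCl = 2:2): theoretical n(HCl) = 2.31069 mol; at 81.07% yield, n(HCl) = 1.87328 mol.
Step 2 (HCl:FeCl2 = 2:1): theoretical n(FeCl2) = 0.936640 mol, so theoretical mass = 0.936640 × 126.75 = 118.719 g.
At 86.65% yield, actual mass of FeCl2 = 118.719 × 0.8665 = 102.870 g.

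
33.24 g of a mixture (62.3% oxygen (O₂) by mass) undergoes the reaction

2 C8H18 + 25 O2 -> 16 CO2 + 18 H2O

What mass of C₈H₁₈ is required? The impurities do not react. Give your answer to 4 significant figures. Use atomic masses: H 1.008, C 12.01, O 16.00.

5.914 g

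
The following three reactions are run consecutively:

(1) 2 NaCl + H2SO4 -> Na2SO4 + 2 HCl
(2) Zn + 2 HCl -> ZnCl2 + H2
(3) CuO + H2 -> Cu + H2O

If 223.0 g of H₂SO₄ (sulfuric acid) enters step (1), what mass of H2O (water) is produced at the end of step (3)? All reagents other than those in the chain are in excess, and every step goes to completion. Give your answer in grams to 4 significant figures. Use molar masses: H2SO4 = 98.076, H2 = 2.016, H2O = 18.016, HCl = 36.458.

40.96 g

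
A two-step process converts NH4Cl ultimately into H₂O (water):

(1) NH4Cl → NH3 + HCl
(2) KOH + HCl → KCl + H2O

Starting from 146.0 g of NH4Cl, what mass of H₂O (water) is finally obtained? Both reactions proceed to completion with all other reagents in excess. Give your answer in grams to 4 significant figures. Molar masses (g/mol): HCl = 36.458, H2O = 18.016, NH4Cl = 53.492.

49.17 g

n(NH4Cl) = 146.00 / 53.492 = 2.7294 mol.
Step 1 gives a 1:1 ratio of NH4Cl to HCl, so n(HCl) = 2.7294 mol.
In step 2 the HCl:H2O ratio is 1:1, so n(H2O) = 2.7294 mol.
Mass of H2O = 2.7294 × 18.016 = 49.173 g.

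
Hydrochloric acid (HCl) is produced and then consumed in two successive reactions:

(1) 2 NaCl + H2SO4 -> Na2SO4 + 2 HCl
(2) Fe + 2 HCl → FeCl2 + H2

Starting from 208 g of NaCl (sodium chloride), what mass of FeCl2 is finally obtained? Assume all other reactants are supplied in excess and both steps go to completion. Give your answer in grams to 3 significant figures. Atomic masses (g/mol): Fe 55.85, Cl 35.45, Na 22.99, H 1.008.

226 g

M(NaCl) = 22.99 + 35.45 = 58.44 g/mol.
M(FeCl2) = 55.85 + 2(35.45) = 126.75 g/mol.
n(NaCl) = 208.0 / 58.44 = 3.559 mol.
Step 1 gives a 2:2 ratio of NaCl to HCl, so n(HCl) = 3.559 mol.
In step 2 the HCl:FeCl2 ratio is 2:1, so n(FeCl2) = 1.780 mol.
Mass of FeCl2 = 1.780 × 126.75 = 225.6 g.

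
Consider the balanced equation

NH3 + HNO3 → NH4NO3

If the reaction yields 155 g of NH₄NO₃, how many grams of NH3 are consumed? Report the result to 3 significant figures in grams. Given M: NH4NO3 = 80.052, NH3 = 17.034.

n(NH4NO3) = 155.0 g / 80.052 g/mol = 1.936 mol.
From the equation the NH4NO3:NH3 mole ratio is 1:1, so n(NH3) = 1.936 × 1/1 = 1.936 mol.
Mass of NH3 = 1.936 mol × 17.034 g/mol = 32.98 g.

33.0 g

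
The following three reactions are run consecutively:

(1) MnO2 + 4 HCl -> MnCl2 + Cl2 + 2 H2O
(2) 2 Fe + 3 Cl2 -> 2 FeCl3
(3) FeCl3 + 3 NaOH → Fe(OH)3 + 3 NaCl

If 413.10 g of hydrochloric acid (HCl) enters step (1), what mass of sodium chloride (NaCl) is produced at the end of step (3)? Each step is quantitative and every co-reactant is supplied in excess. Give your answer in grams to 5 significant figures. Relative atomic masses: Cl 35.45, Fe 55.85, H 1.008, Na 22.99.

M(HCl) = 1.008 + 35.45 = 36.458 g/mol.
M(NaCl) = 22.99 + 35.45 = 58.44 g/mol.
n(HCl) = 413.10 / 36.458 = 11.3308 mol.
Reaction (1): HCl→Cl2 ratio 4:1 ⇒ n(Cl2) = 2.83271 mol.
Reaction (2): Cl2→FeCl3 ratio 3:2 ⇒ n(FeCl3) = 1.88847 mol.
Reaction (3): FeCl3→NaCl ratio 1:3 ⇒ n(NaCl) = 5.66542 mol.
Mass of NaCl = 5.66542 × 58.44 = 331.087 g.

331.09 g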